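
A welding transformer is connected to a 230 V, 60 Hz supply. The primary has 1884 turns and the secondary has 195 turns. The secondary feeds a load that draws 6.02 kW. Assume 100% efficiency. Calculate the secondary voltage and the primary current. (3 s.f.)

V_s = V_p × N_s/N_p = 230 × 195/1884 = 23.806 V.
I_s = P/V_s = 6020/23.806 = 252.88 A.
I_p = I_s × N_s/N_p = 252.88 × 195/1884 = 26.2 A.

V_s ≈ 23.8 V, I_p ≈ 26.2 A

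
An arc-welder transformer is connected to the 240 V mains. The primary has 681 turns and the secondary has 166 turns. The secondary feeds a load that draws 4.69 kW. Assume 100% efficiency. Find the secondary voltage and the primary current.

V_s = V_p × N_s/N_p = 240 × 166/681 = 58.502 V.
I_s = P/V_s = 4690/58.502 = 80.168 A.
I_p = I_s × N_s/N_p = 80.168 × 166/681 = 19.5 A.

V_s ≈ 58.5 V, I_p ≈ 19.5 A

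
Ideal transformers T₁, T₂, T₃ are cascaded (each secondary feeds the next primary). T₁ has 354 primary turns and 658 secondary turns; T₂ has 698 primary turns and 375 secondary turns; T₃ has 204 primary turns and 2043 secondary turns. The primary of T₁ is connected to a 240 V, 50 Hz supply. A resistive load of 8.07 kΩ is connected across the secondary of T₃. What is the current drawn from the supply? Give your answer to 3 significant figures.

Secondary of T₁: V = 240.00 × 658/354 = 446.10 V.
Secondary of T₂: V = 446.10 × 375/698 = 239.67 V.
Secondary of T₃: V = 239.67 × 2043/204 = 2400.2 V.
I_load = 2400.2/8070 = 0.29742 A, so P_out = 2400.2 × 0.29742 = 713.88 W.
All ideal ⇒ P_in = P_out, so I_supply = 713.88/240 = 2.97 A.

I_supply ≈ 2.97 A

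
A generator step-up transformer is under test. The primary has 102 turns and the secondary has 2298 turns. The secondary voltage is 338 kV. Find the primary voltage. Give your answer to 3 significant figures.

V_p ≈ 15000 V

V_p/V_s = N_p/N_s, so V_p = 338000 × 102/2298 = 15000 V.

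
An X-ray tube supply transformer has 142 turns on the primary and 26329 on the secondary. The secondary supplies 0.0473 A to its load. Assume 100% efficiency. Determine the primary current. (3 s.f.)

For an ideal transformer I_p/I_s = N_s/N_p, so I_p = 0.0473 × 26329/142 = 8.77 A.

I_p ≈ 8.77 A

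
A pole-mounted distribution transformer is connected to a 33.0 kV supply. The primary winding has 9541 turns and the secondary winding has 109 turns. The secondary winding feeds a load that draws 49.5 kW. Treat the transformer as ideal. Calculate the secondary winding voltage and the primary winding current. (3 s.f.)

V_s ≈ 377 V, I_p ≈ 1.50 A

V_s = V_p × N_s/N_p = 33000 × 109/9541 = 377.00 V.
I_s = P/V_s = 49500/377.00 = 131.30 A.
I_p = I_s × N_s/N_p = 131.30 × 109/9541 = 1.50 A.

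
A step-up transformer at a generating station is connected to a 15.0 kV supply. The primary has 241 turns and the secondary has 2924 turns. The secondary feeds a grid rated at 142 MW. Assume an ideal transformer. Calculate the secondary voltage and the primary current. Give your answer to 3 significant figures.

V_s ≈ 182000 V, I_p ≈ 9470 A

V_s = V_p × N_s/N_p = 15000 × 2924/241 = 181990 V.
I_s = P/V_s = 1.42×10^8/181990 = 780.26 A.
I_p = I_s × N_s/N_p = 780.26 × 2924/241 = 9470 A.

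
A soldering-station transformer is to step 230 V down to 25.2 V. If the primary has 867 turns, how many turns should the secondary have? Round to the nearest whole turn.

N_s = 95 turns

N_s/N_p = V_s/V_p, so N_s = 867 × 25.2/230 = 95.0 ≈ 95 turns.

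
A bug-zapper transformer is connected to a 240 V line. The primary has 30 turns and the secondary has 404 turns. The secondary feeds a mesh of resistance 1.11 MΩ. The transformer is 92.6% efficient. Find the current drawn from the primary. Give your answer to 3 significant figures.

V_s = 240 × 404/30 = 3232.0 V.
I_s = V_s/R = 3232.0/(1.11×10^6) = 0.0029117 A.
P_out = V_s I_s = 3232.0 × 0.0029117 = 9.4107 W.
P_in = P_out/η = 9.4107/0.926 = 10.163 W.
I_p = P_in/V_p = 10.163/240 = 0.0423 A.

I_p ≈ 0.0423 A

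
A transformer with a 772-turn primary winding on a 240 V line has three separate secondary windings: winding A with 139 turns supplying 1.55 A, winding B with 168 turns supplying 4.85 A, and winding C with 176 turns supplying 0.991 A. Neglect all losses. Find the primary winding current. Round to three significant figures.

I_p ≈ 1.56 A

V_A = 240 × 139/772 = 43.212 V; V_B = 240 × 168/772 = 52.228 V; V_C = 240 × 176/772 = 54.715 V.
P_out = V_A I_A + V_B I_B + V_C I_C = 43.212×1.55 + 52.228×4.85 + 54.715×0.991 = 66.979 + 253.31 + 54.223 = 374.51 W.
Ideal ⇒ P_in = P_out, so I_p = P_out/V_p = 374.51/240 = 1.56 A.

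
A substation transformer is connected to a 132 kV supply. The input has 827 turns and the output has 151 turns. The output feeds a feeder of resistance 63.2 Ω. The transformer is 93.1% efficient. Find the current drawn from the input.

V_out = 132000 × 151/827 = 24102 V.
I_out = V_out/R = 24102/63.2 = 381.35 A.
P_out = V_out I_out = 24102 × 381.35 = 9.1912×10^6 W.
P_in = P_out/η = 9.1912×10^6/0.931 = 9.8724×10^6 W.
I_in = P_in/V_in = 9.8724×10^6/132000 = 74.8 A.

I_in ≈ 74.8 A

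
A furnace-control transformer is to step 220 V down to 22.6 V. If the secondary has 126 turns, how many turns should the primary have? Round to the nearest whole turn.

N_p/N_s = V_p/V_s, so N_p = 126 × 220/22.6 = 1226.5 ≈ 1227 turns.

N_p = 1227 turns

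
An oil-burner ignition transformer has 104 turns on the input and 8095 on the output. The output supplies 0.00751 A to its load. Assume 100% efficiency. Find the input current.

I_in ≈ 0.585 A

For an ideal transformer I_in/I_out = N_out/N_in, so I_in = 0.00751 × 8095/104 = 0.585 A.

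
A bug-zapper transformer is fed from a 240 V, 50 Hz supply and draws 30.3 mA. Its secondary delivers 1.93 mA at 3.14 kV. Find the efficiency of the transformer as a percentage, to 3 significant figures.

η ≈ 83.3%

P_in = 240 × 0.0303 = 7.27200 W.
P_out = 3140 × 0.00193 = 6.06020 W.
η = P_out/P_in = 6.06020/7.27200 = 0.833.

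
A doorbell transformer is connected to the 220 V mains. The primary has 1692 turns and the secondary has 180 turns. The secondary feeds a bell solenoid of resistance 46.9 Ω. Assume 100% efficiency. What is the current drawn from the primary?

V_s = V_p × N_s/N_p = 220 × 180/1692 = 23.404 V.
I_s = V_s/R = 23.404/46.9 = 0.49902 A.
For an ideal transformer I_p N_p = I_s N_s, so I_p = 0.49902 × 180/1692 = 0.0531 A.

I_p ≈ 0.0531 A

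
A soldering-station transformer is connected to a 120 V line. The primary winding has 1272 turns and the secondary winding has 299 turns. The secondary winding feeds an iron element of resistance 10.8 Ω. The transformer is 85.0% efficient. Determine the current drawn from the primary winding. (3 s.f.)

I_p ≈ 0.722 A

V_s = 120 × 299/1272 = 28.208 V.
I_s = V_s/R = 28.208/10.8 = 2.6118 A.
P_out = V_s I_s = 28.208 × 2.6118 = 73.673 W.
P_in = P_out/η = 73.673/0.850 = 86.674 W.
I_p = P_in/V_p = 86.674/120 = 0.722 A.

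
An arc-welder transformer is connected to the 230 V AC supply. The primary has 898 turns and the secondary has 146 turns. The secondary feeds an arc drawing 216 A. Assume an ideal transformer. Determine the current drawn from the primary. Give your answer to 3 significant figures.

I_p ≈ 35.1 A

For an ideal transformer I_p N_p = I_s N_s, so I_p = 216 × 146/898 = 35.1 A.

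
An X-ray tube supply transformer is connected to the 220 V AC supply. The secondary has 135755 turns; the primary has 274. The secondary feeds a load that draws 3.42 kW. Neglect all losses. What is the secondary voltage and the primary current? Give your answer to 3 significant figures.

V_s = V_p × N_s/N_p = 220 × 135755/274 = 109000 V.
I_s = P/V_s = 3420/109000 = 0.031376 A.
I_p = I_s × N_s/N_p = 0.031376 × 135755/274 = 15.5 A.

V_s ≈ 109000 V, I_p ≈ 15.5 A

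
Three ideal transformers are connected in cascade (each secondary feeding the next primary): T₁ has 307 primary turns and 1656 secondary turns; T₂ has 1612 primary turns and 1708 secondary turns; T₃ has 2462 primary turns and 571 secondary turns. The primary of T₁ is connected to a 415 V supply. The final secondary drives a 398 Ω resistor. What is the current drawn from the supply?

After T₁: V = 415.00 × 1656/307 = 2238.6 V.
After T₂: V = 2238.6 × 1708/1612 = 2371.9 V.
After T₃: V = 2371.9 × 571/2462 = 550.10 V.
I_load = 550.10/398 = 1.3822 A, so P_out = 550.10 × 1.3822 = 760.32 W.
All ideal ⇒ P_in = P_out, so I_supply = 760.32/415 = 1.83 A.

I_supply ≈ 1.83 A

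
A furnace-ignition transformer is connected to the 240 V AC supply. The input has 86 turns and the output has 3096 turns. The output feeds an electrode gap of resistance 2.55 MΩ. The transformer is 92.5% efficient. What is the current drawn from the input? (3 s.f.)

I_in ≈ 0.132 A

V_out = 240 × 3096/86 = 8640.0 V.
I_out = V_out/R = 8640.0/(2.55×10^6) = 0.0033882 A.
P_out = V_out I_out = 8640.0 × 0.0033882 = 29.274 W.
P_in = P_out/η = 29.274/0.925 = 31.648 W.
I_in = P_in/V_in = 31.648/240 = 0.132 A.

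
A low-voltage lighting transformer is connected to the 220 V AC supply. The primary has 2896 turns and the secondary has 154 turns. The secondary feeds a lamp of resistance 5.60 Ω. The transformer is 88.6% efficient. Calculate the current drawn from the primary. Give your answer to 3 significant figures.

I_p ≈ 0.125 A

V_s = 220 × 154/2896 = 11.699 V.
I_s = V_s/R = 11.699/5.60 = 2.0891 A.
P_out = V_s I_s = 11.699 × 2.0891 = 24.440 W.
P_in = P_out/η = 24.440/0.886 = 27.585 W.
I_p = P_in/V_p = 27.585/220 = 0.125 A.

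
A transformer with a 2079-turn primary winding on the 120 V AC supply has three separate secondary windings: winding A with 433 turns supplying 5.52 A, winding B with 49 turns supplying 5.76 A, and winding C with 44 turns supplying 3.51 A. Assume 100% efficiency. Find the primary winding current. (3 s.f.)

V_A = 120 × 433/2079 = 24.993 V; V_B = 120 × 49/2079 = 2.8283 V; V_C = 120 × 44/2079 = 2.5397 V.
P_out = V_A I_A + V_B I_B + V_C I_C = 24.993×5.52 + 2.8283×5.76 + 2.5397×3.51 = 137.96 + 16.291 + 8.9143 = 163.17 W.
Ideal ⇒ P_in = P_out, so I_p = P_out/V_p = 163.17/120 = 1.36 A.

I_p ≈ 1.36 A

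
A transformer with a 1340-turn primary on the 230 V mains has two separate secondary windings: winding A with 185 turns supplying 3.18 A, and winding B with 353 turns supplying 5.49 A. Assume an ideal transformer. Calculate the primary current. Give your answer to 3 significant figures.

I_p ≈ 1.89 A

V_A = 230 × 185/1340 = 31.754 V; V_B = 230 × 353/1340 = 60.590 V.
P_out = V_A I_A + V_B I_B = 31.754×3.18 + 60.590×5.49 = 100.98 + 332.64 = 433.61 W.
Ideal ⇒ P_in = P_out, so I_p = P_out/V_p = 433.61/230 = 1.89 A.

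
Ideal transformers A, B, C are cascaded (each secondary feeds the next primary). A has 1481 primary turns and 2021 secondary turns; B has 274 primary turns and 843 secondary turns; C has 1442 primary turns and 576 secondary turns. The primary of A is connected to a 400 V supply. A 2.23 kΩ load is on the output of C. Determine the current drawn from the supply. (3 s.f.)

Secondary of A: V = 400.00 × 2021/1481 = 545.85 V.
Secondary of B: V = 545.85 × 843/274 = 1679.4 V.
Secondary of C: V = 1679.4 × 576/1442 = 670.82 V.
I_load = 670.82/2230 = 0.30082 A, so P_out = 670.82 × 0.30082 = 201.79 W.
All ideal ⇒ P_in = P_out, so I_supply = 201.79/400 = 0.504 A.

I_supply ≈ 0.504 A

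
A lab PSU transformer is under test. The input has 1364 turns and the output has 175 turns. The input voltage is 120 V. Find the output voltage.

V_out ≈ 15.4 V

V_out/V_in = N_out/N_in, so V_out = 120 × 175/1364 = 15.4 V.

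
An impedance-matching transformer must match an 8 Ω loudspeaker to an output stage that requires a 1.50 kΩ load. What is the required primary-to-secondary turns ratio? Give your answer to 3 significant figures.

Z_p/Z_s = (N_p/N_s)², so N_p/N_s = √(1500/8) = √188 = 13.7.

N_p/N_s ≈ 13.7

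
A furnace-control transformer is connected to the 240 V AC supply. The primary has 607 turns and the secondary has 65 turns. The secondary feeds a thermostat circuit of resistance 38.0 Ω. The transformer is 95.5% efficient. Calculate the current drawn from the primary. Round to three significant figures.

V_s = 240 × 65/607 = 25.700 V.
I_s = V_s/R = 25.700/38.0 = 0.67632 A.
P_out = V_s I_s = 25.700 × 0.67632 = 17.382 W.
P_in = P_out/η = 17.382/0.955 = 18.201 W.
I_p = P_in/V_p = 18.201/240 = 0.0758 A.

I_p ≈ 0.0758 A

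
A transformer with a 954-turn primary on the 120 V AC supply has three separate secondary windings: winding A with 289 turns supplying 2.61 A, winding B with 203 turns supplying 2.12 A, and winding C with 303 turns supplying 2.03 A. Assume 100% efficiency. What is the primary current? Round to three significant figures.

I_p ≈ 1.89 A

V_A = 120 × 289/954 = 36.352 V; V_B = 120 × 203/954 = 25.535 V; V_C = 120 × 303/954 = 38.113 V.
P_out = V_A I_A + V_B I_B + V_C I_C = 36.352×2.61 + 25.535×2.12 + 38.113×2.03 = 94.879 + 54.133 + 77.370 = 226.38 W.
Ideal ⇒ P_in = P_out, so I_p = P_out/V_p = 226.38/120 = 1.89 A.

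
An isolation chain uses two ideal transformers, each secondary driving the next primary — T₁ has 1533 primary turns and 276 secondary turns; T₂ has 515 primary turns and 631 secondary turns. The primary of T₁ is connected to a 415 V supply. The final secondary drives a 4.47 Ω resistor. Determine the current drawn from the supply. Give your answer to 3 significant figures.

Secondary of T₁: V = 415.00 × 276/1533 = 74.716 V.
Secondary of T₂: V = 74.716 × 631/515 = 91.546 V.
I_load = 91.546/4.47 = 20.480 A, so P_out = 91.546 × 20.480 = 1874.9 W.
All ideal ⇒ P_in = P_out, so I_supply = 1874.9/415 = 4.52 A.

I_supply ≈ 4.52 A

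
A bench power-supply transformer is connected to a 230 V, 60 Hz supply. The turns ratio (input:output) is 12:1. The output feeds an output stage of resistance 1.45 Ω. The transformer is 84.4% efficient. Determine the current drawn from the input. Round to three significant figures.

I_in ≈ 1.31 A

V_out = 230 × 1/12 = 19.167 V.
I_out = V_out/R = 19.167/1.45 = 13.218 A.
P_out = V_out I_out = 19.167 × 13.218 = 253.35 W.
P_in = P_out/η = 253.35/0.844 = 300.18 W.
I_in = P_in/V_in = 300.18/230 = 1.31 A.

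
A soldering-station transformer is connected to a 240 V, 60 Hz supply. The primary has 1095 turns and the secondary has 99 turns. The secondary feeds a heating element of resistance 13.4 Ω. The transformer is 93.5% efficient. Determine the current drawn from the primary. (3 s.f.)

I_p ≈ 0.157 A

V_s = 240 × 99/1095 = 21.699 V.
I_s = V_s/R = 21.699/13.4 = 1.6193 A.
P_out = V_s I_s = 21.699 × 1.6193 = 35.137 W.
P_in = P_out/η = 35.137/0.935 = 37.579 W.
I_p = P_in/V_p = 37.579/240 = 0.157 A.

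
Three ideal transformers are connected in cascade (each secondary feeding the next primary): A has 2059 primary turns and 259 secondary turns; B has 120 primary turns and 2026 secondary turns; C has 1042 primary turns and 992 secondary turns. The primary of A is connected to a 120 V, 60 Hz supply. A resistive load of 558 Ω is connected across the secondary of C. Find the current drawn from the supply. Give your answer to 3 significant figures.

Secondary of A: V = 120.00 × 259/2059 = 15.095 V.
Secondary of B: V = 15.095 × 2026/120 = 254.85 V.
Secondary of C: V = 254.85 × 992/1042 = 242.62 V.
I_load = 242.62/558 = 0.43480 A, so P_out = 242.62 × 0.43480 = 105.49 W.
All ideal ⇒ P_in = P_out, so I_supply = 105.49/120 = 0.879 A.

I_supply ≈ 0.879 A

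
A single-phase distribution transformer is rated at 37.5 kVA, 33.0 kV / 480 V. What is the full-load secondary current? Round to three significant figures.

I_s ≈ 78.1 A

I_s = S/V_s = 37500/480 = 78.1 A.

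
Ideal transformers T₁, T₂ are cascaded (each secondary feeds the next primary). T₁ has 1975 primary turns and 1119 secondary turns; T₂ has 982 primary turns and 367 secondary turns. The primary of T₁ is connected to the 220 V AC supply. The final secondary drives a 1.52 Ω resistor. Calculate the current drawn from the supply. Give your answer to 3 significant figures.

After T₁: V = 220.00 × 1119/1975 = 124.65 V.
After T₂: V = 124.65 × 367/982 = 46.584 V.
I_load = 46.584/1.52 = 30.648 A, so P_out = 46.584 × 30.648 = 1427.7 W.
All ideal ⇒ P_in = P_out, so I_supply = 1427.7/220 = 6.49 A.

I_supply ≈ 6.49 A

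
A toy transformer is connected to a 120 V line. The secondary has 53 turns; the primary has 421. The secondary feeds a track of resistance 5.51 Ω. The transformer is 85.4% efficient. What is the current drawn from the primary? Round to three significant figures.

V_s = 120 × 53/421 = 15.107 V.
I_s = V_s/R = 15.107/5.51 = 2.7417 A.
P_out = V_s I_s = 15.107 × 2.7417 = 41.419 W.
P_in = P_out/η = 41.419/0.854 = 48.500 W.
I_p = P_in/V_p = 48.500/120 = 0.404 A.

I_p ≈ 0.404 A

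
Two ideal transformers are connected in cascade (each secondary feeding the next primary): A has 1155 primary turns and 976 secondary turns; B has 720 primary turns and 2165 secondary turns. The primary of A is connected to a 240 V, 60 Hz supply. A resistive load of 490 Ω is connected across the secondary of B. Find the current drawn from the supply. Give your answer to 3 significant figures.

Secondary of A: V = 240.00 × 976/1155 = 202.81 V.
Secondary of B: V = 202.81 × 2165/720 = 609.82 V.
I_load = 609.82/490 = 1.2445 A, so P_out = 609.82 × 1.2445 = 758.95 W.
All ideal ⇒ P_in = P_out, so I_supply = 758.95/240 = 3.16 A.

I_supply ≈ 3.16 A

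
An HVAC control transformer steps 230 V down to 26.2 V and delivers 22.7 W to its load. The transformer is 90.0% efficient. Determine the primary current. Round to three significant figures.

P_in = P_out/η = 22.7/0.900 = 25.222 W.
I_p = P_in/V_p = 25.222/230 = 0.110 A.

I_p ≈ 0.110 A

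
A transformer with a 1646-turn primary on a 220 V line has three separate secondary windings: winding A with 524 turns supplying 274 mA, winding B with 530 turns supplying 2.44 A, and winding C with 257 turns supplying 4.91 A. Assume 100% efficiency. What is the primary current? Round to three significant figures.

I_p ≈ 1.64 A

V_A = 220 × 524/1646 = 70.036 V; V_B = 220 × 530/1646 = 70.838 V; V_C = 220 × 257/1646 = 34.350 V.
P_out = V_A I_A + V_B I_B + V_C I_C = 70.036×0.274 + 70.838×2.44 + 34.350×4.91 = 19.190 + 172.85 + 168.66 = 360.69 W.
Ideal ⇒ P_in = P_out, so I_p = P_out/V_p = 360.69/220 = 1.64 A.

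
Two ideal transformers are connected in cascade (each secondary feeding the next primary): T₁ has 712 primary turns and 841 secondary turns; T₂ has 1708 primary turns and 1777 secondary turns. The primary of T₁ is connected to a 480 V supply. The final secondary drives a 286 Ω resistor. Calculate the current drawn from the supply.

Secondary of T₁: V = 480.00 × 841/712 = 566.97 V.
Secondary of T₂: V = 566.97 × 1777/1708 = 589.87 V.
I_load = 589.87/286 = 2.0625 A, so P_out = 589.87 × 2.0625 = 1216.6 W.
All ideal ⇒ P_in = P_out, so I_supply = 1216.6/480 = 2.53 A.

I_supply ≈ 2.53 A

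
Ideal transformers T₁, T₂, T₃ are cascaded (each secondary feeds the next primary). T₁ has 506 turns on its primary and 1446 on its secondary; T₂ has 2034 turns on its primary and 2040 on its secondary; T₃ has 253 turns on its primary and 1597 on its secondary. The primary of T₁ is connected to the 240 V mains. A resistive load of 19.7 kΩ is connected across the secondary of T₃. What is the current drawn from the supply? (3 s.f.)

After T₁: V = 240.00 × 1446/506 = 685.85 V.
After T₂: V = 685.85 × 2040/2034 = 687.87 V.
After T₃: V = 687.87 × 1597/253 = 4342.0 V.
I_load = 4342.0/19700 = 0.22041 A, so P_out = 4342.0 × 0.22041 = 957.02 W.
All ideal ⇒ P_in = P_out, so I_supply = 957.02/240 = 3.99 A.

I_supply ≈ 3.99 A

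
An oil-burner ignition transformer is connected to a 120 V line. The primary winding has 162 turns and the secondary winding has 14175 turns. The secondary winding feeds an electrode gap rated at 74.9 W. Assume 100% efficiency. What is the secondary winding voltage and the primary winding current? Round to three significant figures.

V_s ≈ 10500 V, I_p ≈ 0.624 A

V_s = V_p × N_s/N_p = 120 × 14175/162 = 10500 V.
I_s = P/V_s = 74.9/10500 = 0.0071333 A.
I_p = I_s × N_s/N_p = 0.0071333 × 14175/162 = 0.624 A.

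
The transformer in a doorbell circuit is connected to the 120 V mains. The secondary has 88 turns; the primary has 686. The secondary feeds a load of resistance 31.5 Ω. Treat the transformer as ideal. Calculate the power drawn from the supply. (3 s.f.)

V_s = V_p × N_s/N_p = 120 × 88/686 = 15.394 V.
I_s = V_s/R = 15.394/31.5 = 0.48869 A.
I_p = I_s × N_s/N_p = 0.48869 × 88/686 = 0.062688 A.
P = V_p I_p = 120 × 0.062688 = 7.52 W.

P ≈ 7.52 W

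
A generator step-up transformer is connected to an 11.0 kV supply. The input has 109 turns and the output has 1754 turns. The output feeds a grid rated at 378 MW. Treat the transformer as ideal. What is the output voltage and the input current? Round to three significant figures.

V_out = V_in × N_out/N_in = 11000 × 1754/109 = 177010 V.
I_out = P/V_out = 3.78×10^8/177010 = 2135.5 A.
I_in = I_out × N_out/N_in = 2135.5 × 1754/109 = 34400 A.

V_out ≈ 177000 V, I_in ≈ 34400 A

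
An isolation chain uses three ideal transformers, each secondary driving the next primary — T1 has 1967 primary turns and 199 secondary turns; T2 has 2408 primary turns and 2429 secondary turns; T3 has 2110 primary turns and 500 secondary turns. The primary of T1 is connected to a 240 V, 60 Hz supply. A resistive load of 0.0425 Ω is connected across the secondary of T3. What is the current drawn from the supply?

I_supply ≈ 3.30 A

After T1: V = 240.00 × 199/1967 = 24.281 V.
After T2: V = 24.281 × 2429/2408 = 24.492 V.
After T3: V = 24.492 × 500/2110 = 5.8039 V.
I_load = 5.8039/0.0425 = 136.56 A, so P_out = 5.8039 × 136.56 = 792.59 W.
All ideal ⇒ P_in = P_out, so I_supply = 792.59/240 = 3.30 A.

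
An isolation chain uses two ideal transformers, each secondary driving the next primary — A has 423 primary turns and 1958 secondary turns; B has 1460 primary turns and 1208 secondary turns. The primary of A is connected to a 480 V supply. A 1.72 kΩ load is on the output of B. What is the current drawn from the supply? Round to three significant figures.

I_supply ≈ 4.09 A

After A: V = 480.00 × 1958/423 = 2221.8 V.
After B: V = 2221.8 × 1208/1460 = 1838.3 V.
I_load = 1838.3/1720 = 1.0688 A, so P_out = 1838.3 × 1.0688 = 1964.8 W.
All ideal ⇒ P_in = P_out, so I_supply = 1964.8/480 = 4.09 A.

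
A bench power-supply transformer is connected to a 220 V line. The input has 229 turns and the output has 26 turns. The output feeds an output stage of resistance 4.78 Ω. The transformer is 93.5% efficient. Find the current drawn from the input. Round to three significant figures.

V_out = 220 × 26/229 = 24.978 V.
I_out = V_out/R = 24.978/4.78 = 5.2256 A.
P_out = V_out I_out = 24.978 × 5.2256 = 130.52 W.
P_in = P_out/η = 130.52/0.935 = 139.60 W.
I_in = P_in/V_in = 139.60/220 = 0.635 A.

I_in ≈ 0.635 A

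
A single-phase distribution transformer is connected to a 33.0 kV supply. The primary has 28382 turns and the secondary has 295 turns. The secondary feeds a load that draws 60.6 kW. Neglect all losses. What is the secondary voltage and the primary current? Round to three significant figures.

V_s ≈ 343 V, I_p ≈ 1.84 A

V_s = V_p × N_s/N_p = 33000 × 295/28382 = 343.00 V.
I_s = P/V_s = 60600/343.00 = 176.68 A.
I_p = I_s × N_s/N_p = 176.68 × 295/28382 = 1.84 A.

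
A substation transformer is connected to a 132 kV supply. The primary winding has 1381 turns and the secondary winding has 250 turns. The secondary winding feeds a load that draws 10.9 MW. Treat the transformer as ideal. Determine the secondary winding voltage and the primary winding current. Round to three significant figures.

V_s = V_p × N_s/N_p = 132000 × 250/1381 = 23896 V.
I_s = P/V_s = 1.09×10^7/23896 = 456.15 A.
I_p = I_s × N_s/N_p = 456.15 × 250/1381 = 82.6 A.

V_s ≈ 23900 V, I_p ≈ 82.6 A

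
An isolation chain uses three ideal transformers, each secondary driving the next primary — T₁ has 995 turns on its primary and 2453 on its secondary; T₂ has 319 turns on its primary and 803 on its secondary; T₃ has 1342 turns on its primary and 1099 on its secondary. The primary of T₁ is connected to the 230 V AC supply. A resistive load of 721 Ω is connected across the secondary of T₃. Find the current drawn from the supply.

I_supply ≈ 8.24 A

After T₁: V = 230.00 × 2453/995 = 567.03 V.
After T₂: V = 567.03 × 803/319 = 1427.3 V.
After T₃: V = 1427.3 × 1099/1342 = 1168.9 V.
I_load = 1168.9/721 = 1.6212 A, so P_out = 1168.9 × 1.6212 = 1895.0 W.
All ideal ⇒ P_in = P_out, so I_supply = 1895.0/230 = 8.24 A.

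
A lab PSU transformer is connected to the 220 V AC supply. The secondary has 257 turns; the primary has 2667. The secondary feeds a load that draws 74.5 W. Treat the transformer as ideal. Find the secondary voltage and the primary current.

V_s ≈ 21.2 V, I_p ≈ 0.339 A

V_s = V_p × N_s/N_p = 220 × 257/2667 = 21.200 V.
I_s = P/V_s = 74.5/21.200 = 3.5142 A.
I_p = I_s × N_s/N_p = 3.5142 × 257/2667 = 0.339 A.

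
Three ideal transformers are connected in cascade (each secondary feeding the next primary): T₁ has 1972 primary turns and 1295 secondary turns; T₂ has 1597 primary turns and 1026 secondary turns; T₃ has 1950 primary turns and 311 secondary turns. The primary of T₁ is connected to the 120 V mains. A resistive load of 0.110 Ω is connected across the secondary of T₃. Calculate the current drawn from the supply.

Secondary of T₁: V = 120.00 × 1295/1972 = 78.803 V.
Secondary of T₂: V = 78.803 × 1026/1597 = 50.628 V.
Secondary of T₃: V = 50.628 × 311/1950 = 8.0744 V.
I_load = 8.0744/0.110 = 73.404 A, so P_out = 8.0744 × 73.404 = 592.70 W.
All ideal ⇒ P_in = P_out, so I_supply = 592.70/120 = 4.94 A.

I_supply ≈ 4.94 A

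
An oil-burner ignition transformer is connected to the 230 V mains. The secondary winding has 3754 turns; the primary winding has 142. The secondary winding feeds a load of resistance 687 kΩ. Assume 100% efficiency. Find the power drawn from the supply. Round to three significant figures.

P ≈ 53.8 W

V_s = V_p × N_s/N_p = 230 × 3754/142 = 6080.4 V.
I_s = V_s/R = 6080.4/687000 = 0.0088507 A.
I_p = I_s × N_s/N_p = 0.0088507 × 3754/142 = 0.23398 A.
P = V_p I_p = 230 × 0.23398 = 53.8 W.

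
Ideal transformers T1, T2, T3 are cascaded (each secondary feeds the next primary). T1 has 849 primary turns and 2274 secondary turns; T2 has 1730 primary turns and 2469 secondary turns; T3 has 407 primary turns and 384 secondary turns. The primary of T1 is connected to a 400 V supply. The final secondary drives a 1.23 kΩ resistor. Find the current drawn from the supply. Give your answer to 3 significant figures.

I_supply ≈ 4.23 A

After T1: V = 400.00 × 2274/849 = 1071.4 V.
After T2: V = 1071.4 × 2469/1730 = 1529.0 V.
After T3: V = 1529.0 × 384/407 = 1442.6 V.
I_load = 1442.6/1230 = 1.1729 A, so P_out = 1442.6 × 1.1729 = 1692.0 W.
All ideal ⇒ P_in = P_out, so I_supply = 1692.0/400 = 4.23 A.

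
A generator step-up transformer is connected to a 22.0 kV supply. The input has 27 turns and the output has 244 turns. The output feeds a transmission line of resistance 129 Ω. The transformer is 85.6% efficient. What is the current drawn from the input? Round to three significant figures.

V_out = 22000 × 244/27 = 198810 V.
I_out = V_out/R = 198810/129 = 1541.2 A.
P_out = V_out I_out = 198810 × 1541.2 = 3.0641×10^8 W.
P_in = P_out/η = 3.0641×10^8/0.856 = 3.5796×10^8 W.
I_in = P_in/V_in = 3.5796×10^8/22000 = 16300 A.

I_in ≈ 16300 A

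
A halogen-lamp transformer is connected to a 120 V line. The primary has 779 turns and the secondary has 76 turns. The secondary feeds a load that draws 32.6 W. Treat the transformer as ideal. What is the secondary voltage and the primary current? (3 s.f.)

V_s = V_p × N_s/N_p = 120 × 76/779 = 11.707 V.
I_s = P/V_s = 32.6/11.707 = 2.7846 A.
I_p = I_s × N_s/N_p = 2.7846 × 76/779 = 0.272 A.

V_s ≈ 11.7 V, I_p ≈ 0.272 A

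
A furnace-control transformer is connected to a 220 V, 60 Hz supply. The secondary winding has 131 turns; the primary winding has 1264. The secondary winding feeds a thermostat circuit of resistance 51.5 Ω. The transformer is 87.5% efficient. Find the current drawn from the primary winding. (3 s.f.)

I_p ≈ 0.0524 A

V_s = 220 × 131/1264 = 22.801 V.
I_s = V_s/R = 22.801/51.5 = 0.44273 A.
P_out = V_s I_s = 22.801 × 0.44273 = 10.095 W.
P_in = P_out/η = 10.095/0.875 = 11.537 W.
I_p = P_in/V_p = 11.537/220 = 0.0524 A.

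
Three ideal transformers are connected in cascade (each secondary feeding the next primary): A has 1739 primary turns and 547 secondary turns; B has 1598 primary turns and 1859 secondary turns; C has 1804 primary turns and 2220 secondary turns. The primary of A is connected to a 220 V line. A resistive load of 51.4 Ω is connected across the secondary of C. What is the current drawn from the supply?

Secondary of A: V = 220.00 × 547/1739 = 69.201 V.
Secondary of B: V = 69.201 × 1859/1598 = 80.503 V.
Secondary of C: V = 80.503 × 2220/1804 = 99.067 V.
I_load = 99.067/51.4 = 1.9274 A, so P_out = 99.067 × 1.9274 = 190.94 W.
All ideal ⇒ P_in = P_out, so I_supply = 190.94/220 = 0.868 A.

I_supply ≈ 0.868 A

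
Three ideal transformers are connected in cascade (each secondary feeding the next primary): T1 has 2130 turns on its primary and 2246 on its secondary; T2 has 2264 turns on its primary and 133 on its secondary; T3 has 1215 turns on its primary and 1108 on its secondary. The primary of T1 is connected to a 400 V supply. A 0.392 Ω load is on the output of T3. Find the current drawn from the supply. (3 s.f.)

After T1: V = 400.00 × 2246/2130 = 421.78 V.
After T2: V = 421.78 × 133/2264 = 24.778 V.
After T3: V = 24.778 × 1108/1215 = 22.596 V.
I_load = 22.596/0.392 = 57.642 A, so P_out = 22.596 × 57.642 = 1302.5 W.
All ideal ⇒ P_in = P_out, so I_supply = 1302.5/400 = 3.26 A.

I_supply ≈ 3.26 A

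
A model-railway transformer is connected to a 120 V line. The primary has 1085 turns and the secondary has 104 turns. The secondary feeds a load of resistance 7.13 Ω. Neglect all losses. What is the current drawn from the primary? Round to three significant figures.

V_s = V_p × N_s/N_p = 120 × 104/1085 = 11.502 V.
I_s = V_s/R = 11.502/7.13 = 1.6132 A.
For an ideal transformer I_p N_p = I_s N_s, so I_p = 1.6132 × 104/1085 = 0.155 A.

I_p ≈ 0.155 A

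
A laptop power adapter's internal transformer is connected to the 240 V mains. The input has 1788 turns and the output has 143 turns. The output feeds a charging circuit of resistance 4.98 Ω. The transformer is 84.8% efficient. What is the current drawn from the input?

V_out = 240 × 143/1788 = 19.195 V.
I_out = V_out/R = 19.195/4.98 = 3.8543 A.
P_out = V_out I_out = 19.195 × 3.8543 = 73.983 W.
P_in = P_out/η = 73.983/0.848 = 87.244 W.
I_in = P_in/V_in = 87.244/240 = 0.364 A.

I_in ≈ 0.364 A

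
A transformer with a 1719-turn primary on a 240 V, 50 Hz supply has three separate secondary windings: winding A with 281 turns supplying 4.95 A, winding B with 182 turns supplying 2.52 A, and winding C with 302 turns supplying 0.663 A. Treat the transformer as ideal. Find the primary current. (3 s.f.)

V_A = 240 × 281/1719 = 39.232 V; V_B = 240 × 182/1719 = 25.410 V; V_C = 240 × 302/1719 = 42.164 V.
P_out = V_A I_A + V_B I_B + V_C I_C = 39.232×4.95 + 25.410×2.52 + 42.164×0.663 = 194.20 + 64.034 + 27.955 = 286.19 W.
Ideal ⇒ P_in = P_out, so I_p = P_out/V_p = 286.19/240 = 1.19 A.

I_p ≈ 1.19 A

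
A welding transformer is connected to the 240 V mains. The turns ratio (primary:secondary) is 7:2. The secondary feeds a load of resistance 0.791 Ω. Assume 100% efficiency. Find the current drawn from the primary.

V_s = V_p × N_s/N_p = 240 × 2/7 = 68.571 V.
I_s = V_s/R = 68.571/0.791 = 86.690 A.
For an ideal transformer I_p N_p = I_s N_s, so I_p = 86.690 × 2/7 = 24.8 A.

I_p ≈ 24.8 A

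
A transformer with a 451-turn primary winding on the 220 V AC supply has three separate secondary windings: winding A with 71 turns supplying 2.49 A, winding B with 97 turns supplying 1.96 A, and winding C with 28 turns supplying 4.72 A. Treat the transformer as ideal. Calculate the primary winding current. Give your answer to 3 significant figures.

V_A = 220 × 71/451 = 34.634 V; V_B = 220 × 97/451 = 47.317 V; V_C = 220 × 28/451 = 13.659 V.
P_out = V_A I_A + V_B I_B + V_C I_C = 34.634×2.49 + 47.317×1.96 + 13.659×4.72 = 86.239 + 92.741 + 64.468 = 243.45 W.
Ideal ⇒ P_in = P_out, so I_p = P_out/V_p = 243.45/220 = 1.11 A.

I_p ≈ 1.11 A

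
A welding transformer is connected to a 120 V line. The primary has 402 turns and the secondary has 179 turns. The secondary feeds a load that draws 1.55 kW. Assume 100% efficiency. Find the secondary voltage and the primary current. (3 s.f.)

V_s = V_p × N_s/N_p = 120 × 179/402 = 53.433 V.
I_s = P/V_s = 1550/53.433 = 29.008 A.
I_p = I_s × N_s/N_p = 29.008 × 179/402 = 12.9 A.

V_s ≈ 53.4 V, I_p ≈ 12.9 A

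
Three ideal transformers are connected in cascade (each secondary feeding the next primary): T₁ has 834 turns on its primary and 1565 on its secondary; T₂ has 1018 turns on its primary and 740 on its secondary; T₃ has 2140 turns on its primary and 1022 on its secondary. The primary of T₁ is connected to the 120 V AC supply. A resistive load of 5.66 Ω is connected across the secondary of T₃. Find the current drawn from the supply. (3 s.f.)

I_supply ≈ 9.00 A

Secondary of T₁: V = 120.00 × 1565/834 = 225.18 V.
Secondary of T₂: V = 225.18 × 740/1018 = 163.69 V.
Secondary of T₃: V = 163.69 × 1022/2140 = 78.172 V.
I_load = 78.172/5.66 = 13.811 A, so P_out = 78.172 × 13.811 = 1079.7 W.
All ideal ⇒ P_in = P_out, so I_supply = 1079.7/120 = 9.00 A.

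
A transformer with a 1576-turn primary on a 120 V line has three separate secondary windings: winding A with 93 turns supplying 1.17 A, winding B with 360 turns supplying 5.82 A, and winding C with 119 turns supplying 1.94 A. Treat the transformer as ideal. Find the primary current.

V_A = 120 × 93/1576 = 7.0812 V; V_B = 120 × 360/1576 = 27.411 V; V_C = 120 × 119/1576 = 9.0609 V.
P_out = V_A I_A + V_B I_B + V_C I_C = 7.0812×1.17 + 27.411×5.82 + 9.0609×1.94 = 8.2850 + 159.53 + 17.578 = 185.40 W.
Ideal ⇒ P_in = P_out, so I_p = P_out/V_p = 185.40/120 = 1.54 A.

I_p ≈ 1.54 A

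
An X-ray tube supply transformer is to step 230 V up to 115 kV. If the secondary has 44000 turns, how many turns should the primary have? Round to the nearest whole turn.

N_p/N_s = V_p/V_s, so N_p = 44000 × 230/115000 = 88.0 ≈ 88 turns.

N_p = 88 turns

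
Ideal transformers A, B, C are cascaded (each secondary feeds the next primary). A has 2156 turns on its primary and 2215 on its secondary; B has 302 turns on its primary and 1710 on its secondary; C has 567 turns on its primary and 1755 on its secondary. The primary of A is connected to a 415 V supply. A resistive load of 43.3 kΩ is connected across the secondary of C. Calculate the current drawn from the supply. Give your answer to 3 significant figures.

After A: V = 415.00 × 2215/2156 = 426.36 V.
After B: V = 426.36 × 1710/302 = 2414.1 V.
After C: V = 2414.1 × 1755/567 = 7472.3 V.
I_load = 7472.3/43300 = 0.17257 A, so P_out = 7472.3 × 0.17257 = 1289.5 W.
All ideal ⇒ P_in = P_out, so I_supply = 1289.5/415 = 3.11 A.

I_supply ≈ 3.11 A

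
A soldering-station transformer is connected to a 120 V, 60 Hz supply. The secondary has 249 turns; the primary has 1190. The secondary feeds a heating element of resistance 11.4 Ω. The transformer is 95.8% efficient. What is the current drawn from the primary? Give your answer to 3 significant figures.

I_p ≈ 0.481 A

V_s = 120 × 249/1190 = 25.109 V.
I_s = V_s/R = 25.109/11.4 = 2.2026 A.
P_out = V_s I_s = 25.109 × 2.2026 = 55.305 W.
P_in = P_out/η = 55.305/0.958 = 57.729 W.
I_p = P_in/V_p = 57.729/120 = 0.481 A.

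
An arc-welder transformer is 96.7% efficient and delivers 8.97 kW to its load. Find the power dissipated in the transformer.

P_in = P_out/η = 8970/0.967 = 9276.11 W.
P_loss = P_in − P_out = 9276.11 − 8970 = 306 W.

P_loss ≈ 306 W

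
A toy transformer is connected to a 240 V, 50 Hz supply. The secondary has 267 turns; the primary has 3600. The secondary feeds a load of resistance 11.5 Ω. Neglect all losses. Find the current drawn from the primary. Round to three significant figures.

V_s = V_p × N_s/N_p = 240 × 267/3600 = 17.800 V.
I_s = V_s/R = 17.800/11.5 = 1.5478 A.
For an ideal transformer I_p N_p = I_s N_s, so I_p = 1.5478 × 267/3600 = 0.115 A.

I_p ≈ 0.115 A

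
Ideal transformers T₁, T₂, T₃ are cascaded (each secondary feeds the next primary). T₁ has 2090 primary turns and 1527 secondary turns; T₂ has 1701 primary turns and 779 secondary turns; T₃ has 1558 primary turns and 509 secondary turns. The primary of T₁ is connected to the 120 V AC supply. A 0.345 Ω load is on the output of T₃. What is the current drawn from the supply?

Secondary of T₁: V = 120.00 × 1527/2090 = 87.675 V.
Secondary of T₂: V = 87.675 × 779/1701 = 40.152 V.
Secondary of T₃: V = 40.152 × 509/1558 = 13.118 V.
I_load = 13.118/0.345 = 38.022 A, so P_out = 13.118 × 38.022 = 498.76 W.
All ideal ⇒ P_in = P_out, so I_supply = 498.76/120 = 4.16 A.

I_supply ≈ 4.16 A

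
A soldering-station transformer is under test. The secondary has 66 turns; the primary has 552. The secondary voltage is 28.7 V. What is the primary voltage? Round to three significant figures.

V_p ≈ 240 V

V_p/V_s = N_p/N_s, so V_p = 28.7 × 552/66 = 240 V.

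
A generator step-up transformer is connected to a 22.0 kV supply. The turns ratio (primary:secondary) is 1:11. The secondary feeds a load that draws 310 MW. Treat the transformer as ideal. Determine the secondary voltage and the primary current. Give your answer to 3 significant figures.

V_s ≈ 242000 V, I_p ≈ 14100 A

V_s = V_p × N_s/N_p = 22000 × 11/1 = 242000 V.
I_s = P/V_s = 3.10×10^8/242000 = 1281.0 A.
I_p = I_s × N_s/N_p = 1281.0 × 11/1 = 14100 A.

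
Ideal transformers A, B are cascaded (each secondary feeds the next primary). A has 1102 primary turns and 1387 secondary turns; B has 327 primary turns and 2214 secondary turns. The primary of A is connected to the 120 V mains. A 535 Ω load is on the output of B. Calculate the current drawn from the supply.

I_supply ≈ 16.3 A

After A: V = 120.00 × 1387/1102 = 151.03 V.
After B: V = 151.03 × 2214/327 = 1022.6 V.
I_load = 1022.6/535 = 1.9114 A, so P_out = 1022.6 × 1.9114 = 1954.6 W.
All ideal ⇒ P_in = P_out, so I_supply = 1954.6/120 = 16.3 A.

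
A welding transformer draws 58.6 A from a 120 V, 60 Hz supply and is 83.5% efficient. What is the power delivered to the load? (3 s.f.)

P_in = V_in I_in = 120 × 58.6 = 7032.0 W.
P_out = η P_in = 0.835 × 7032.0 = 5870 W.

P_out ≈ 5870 W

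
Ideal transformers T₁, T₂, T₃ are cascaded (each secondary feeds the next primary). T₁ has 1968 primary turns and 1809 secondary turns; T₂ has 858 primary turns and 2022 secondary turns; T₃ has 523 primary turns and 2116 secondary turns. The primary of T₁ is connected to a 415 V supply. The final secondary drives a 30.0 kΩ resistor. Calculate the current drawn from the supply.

Secondary of T₁: V = 415.00 × 1809/1968 = 381.47 V.
Secondary of T₂: V = 381.47 × 2022/858 = 898.99 V.
Secondary of T₃: V = 898.99 × 2116/523 = 3637.2 V.
I_load = 3637.2/30000 = 0.12124 A, so P_out = 3637.2 × 0.12124 = 440.98 W.
All ideal ⇒ P_in = P_out, so I_supply = 440.98/415 = 1.06 A.

I_supply ≈ 1.06 A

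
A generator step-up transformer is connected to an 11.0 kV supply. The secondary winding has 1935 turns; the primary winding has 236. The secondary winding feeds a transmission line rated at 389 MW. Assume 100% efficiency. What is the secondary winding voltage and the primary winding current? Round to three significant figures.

V_s = V_p × N_s/N_p = 11000 × 1935/236 = 90191 V.
I_s = P/V_s = 3.89×10^8/90191 = 4313.1 A.
I_p = I_s × N_s/N_p = 4313.1 × 1935/236 = 35400 A.

V_s ≈ 90200 V, I_p ≈ 35400 A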